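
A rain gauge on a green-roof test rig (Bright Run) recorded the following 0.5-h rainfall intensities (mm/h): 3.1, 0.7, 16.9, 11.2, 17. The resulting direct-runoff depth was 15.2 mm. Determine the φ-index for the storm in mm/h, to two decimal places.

φ ≈ 4.90 mm/h

Only the 3 blocks with intensity above φ contribute runoff: 16.9, 11.2, 17 mm/h.
Σ(I−φ)·Δt = d  ⇒  (16.9+11.2+17 − 3φ)·0.5 = 15.2
φ = (45.10 − 15.2/0.5) / 3 = 4.90 mm/h.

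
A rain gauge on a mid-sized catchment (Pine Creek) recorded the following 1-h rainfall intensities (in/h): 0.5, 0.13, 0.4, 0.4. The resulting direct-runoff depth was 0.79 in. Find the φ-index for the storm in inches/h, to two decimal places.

Only the 3 blocks with intensity above φ contribute runoff: 0.5, 0.4, 0.4 in/h.
Σ(I−φ)·Δt = d  ⇒  (0.5+0.4+0.4 − 3φ)·1 = 0.79
φ = (1.300 − 0.79/1) / 3 = 0.17 in/h.

φ ≈ 0.17 in/h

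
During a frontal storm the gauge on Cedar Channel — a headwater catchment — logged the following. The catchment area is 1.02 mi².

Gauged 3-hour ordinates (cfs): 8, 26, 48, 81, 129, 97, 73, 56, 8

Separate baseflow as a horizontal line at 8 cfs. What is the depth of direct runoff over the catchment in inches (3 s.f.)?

d ≈ 2.07 in

Direct runoff: 0.0, 18.0, 40.0, 73.0, 121.0, 89.0, 65.0, 48.0, 0.0 cfs; ΣQ_DR = 454.0 cfs.
V = ΣQ_DR · Δt = 454.0 × 10800 s = 4.903 × 10^6 ft³.
Over A = 1.02 mi², depth = V / A = 2.07 in.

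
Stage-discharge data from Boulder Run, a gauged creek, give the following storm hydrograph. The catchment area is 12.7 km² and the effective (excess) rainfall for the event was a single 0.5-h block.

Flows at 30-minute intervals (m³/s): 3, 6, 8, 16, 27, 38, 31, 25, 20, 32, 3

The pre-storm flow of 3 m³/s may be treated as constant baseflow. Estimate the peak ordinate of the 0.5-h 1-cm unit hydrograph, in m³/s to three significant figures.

Direct runoff: 0.0, 3.0, 5.0, 13.0, 24.0, 35.0, 28.0, 22.0, 17.0, 29.0, 0.0 m³/s; ΣQ_DR = 176.0 m³/s, peak = 35.0 m³/s.
Runoff depth d = ΣQ_DR·Δt / A = 176.0 × 1800 / (12.7 km²) = 24.94 mm.
The 1-cm UH is the DRH scaled by (10 mm)/d, so U_p = 35.0 × 10/24.94 = 14.0 m³/s.

U_p ≈ 14.0 m³/s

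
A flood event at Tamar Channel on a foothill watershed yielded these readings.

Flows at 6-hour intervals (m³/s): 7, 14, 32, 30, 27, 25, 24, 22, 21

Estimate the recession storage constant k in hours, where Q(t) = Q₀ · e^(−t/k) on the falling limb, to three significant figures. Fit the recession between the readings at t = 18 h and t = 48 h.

On the falling limb, Q drops from 30 to 21 m³/s between t = 18 h and t = 48 h (Δt = 30 h).
k = −Δt / ln(Q₂/Q₁) = −30 / ln(21/30) = 84.1 h.

k ≈ 84.1 h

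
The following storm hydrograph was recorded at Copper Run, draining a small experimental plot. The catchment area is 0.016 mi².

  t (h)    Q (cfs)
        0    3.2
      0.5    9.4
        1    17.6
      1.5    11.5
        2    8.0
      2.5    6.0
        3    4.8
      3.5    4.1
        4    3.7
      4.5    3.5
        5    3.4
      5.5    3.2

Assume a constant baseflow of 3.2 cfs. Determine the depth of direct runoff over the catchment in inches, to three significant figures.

Direct runoff: 0.0, 6.2, 14.4, 8.3, 4.8, 2.8, 1.6, 0.9, 0.5, 0.3, 0.2, 0.0 cfs; ΣQ_DR = 40.00 cfs.
V = ΣQ_DR · Δt = 40.00 × 1800 s = 72000 ft³.
Over A = 0.016 mi², depth = V / A = 1.94 in.

d ≈ 1.94 in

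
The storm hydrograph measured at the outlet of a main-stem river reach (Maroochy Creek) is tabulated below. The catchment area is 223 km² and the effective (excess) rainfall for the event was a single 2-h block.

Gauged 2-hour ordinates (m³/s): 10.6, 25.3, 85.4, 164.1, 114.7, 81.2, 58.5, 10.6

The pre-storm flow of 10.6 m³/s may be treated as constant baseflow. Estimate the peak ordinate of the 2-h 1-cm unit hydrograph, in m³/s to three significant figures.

U_p ≈ 102 m³/s

Direct runoff: 0.0, 14.7, 74.8, 153.5, 104.1, 70.6, 47.9, 0.0 m³/s; ΣQ_DR = 465.6 m³/s, peak = 153.5 m³/s.
Runoff depth d = ΣQ_DR·Δt / A = 465.6 × 7200 / (223 km²) = 15.03 mm.
The 1-cm UH is the DRH scaled by (10 mm)/d, so U_p = 153.5 × 10/15.03 = 102 m³/s.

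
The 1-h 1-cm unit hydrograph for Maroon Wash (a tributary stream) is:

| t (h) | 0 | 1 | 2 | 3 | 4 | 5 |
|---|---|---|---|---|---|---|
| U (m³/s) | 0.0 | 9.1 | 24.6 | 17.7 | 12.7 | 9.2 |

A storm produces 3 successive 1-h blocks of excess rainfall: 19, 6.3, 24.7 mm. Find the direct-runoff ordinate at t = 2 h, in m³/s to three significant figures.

By discrete convolution, Q_j = Σ (P_i / 10 mm) · U_{j−i}.
At t = 2 h (j=2): Q = (19/10)·24.6 + (6.3/10)·9.1 + (24.7/10)·0.0 = 52.5 m³/s.

Q ≈ 52.5 m³/s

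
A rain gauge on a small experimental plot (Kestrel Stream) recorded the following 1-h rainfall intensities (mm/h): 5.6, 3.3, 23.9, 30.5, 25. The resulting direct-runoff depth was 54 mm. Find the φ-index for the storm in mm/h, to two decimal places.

φ ≈ 8.47 mm/h

Only the 3 blocks with intensity above φ contribute runoff: 23.9, 30.5, 25 mm/h.
Σ(I−φ)·Δt = d  ⇒  (23.9+30.5+25 − 3φ)·1 = 54
φ = (79.40 − 54/1) / 3 = 8.47 mm/h.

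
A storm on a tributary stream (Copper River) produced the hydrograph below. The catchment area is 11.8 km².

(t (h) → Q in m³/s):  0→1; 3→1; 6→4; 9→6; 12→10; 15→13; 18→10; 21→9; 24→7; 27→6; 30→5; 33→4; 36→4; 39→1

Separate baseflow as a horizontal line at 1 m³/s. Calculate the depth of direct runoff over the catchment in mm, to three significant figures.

Direct runoff: 0.0, 0.0, 3.0, 5.0, 9.0, 12.0, 9.0, 8.0, 6.0, 5.0, 4.0, 3.0, 3.0, 0.0 m³/s; ΣQ_DR = 67.00 m³/s.
V = ΣQ_DR · Δt = 67.00 × 10800 s = 7.236 × 10^5 m³.
Over A = 11.8 km², depth = V / A = 61.3 mm.

d ≈ 61.3 mm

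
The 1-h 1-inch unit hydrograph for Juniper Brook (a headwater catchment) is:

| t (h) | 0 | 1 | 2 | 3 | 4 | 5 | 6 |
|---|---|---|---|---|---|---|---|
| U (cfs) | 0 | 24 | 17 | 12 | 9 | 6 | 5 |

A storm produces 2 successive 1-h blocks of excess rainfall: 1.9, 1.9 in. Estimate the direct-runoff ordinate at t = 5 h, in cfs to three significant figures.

By discrete convolution, Q_j = Σ (P_i / 1 in) · U_{j−i}.
At t = 5 h (j=5): Q = (1.9/1)·6 + (1.9/1)·9 = 28.5 cfs.

Q ≈ 28.5 cfs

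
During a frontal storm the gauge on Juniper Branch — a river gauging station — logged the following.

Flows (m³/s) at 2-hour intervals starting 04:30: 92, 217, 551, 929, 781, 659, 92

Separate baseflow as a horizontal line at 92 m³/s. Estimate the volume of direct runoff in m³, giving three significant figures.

V ≈ 1.93 × 10^7 m³

Direct-runoff ordinates (Q − Q_b): 0.0, 125.0, 459.0, 837.0, 689.0, 567.0, 0.0 m³/s.
ΣQ_DR = 2677 m³/s.
With Δt = 2 h = 7200 s, V = ΣQ_DR · Δt = 2677 × 7200 = 1.93 × 10^7 m³.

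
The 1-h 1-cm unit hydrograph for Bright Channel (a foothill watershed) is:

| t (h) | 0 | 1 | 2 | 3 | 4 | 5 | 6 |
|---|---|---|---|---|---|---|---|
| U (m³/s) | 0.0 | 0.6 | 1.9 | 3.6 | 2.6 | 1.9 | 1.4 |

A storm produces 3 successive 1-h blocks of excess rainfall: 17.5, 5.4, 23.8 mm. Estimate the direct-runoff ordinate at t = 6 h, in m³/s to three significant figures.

Q ≈ 9.66 m³/s

By discrete convolution, Q_j = Σ (P_i / 10 mm) · U_{j−i}.
At t = 6 h (j=6): Q = (17.5/10)·1.4 + (5.4/10)·1.9 + (23.8/10)·2.6 = 9.66 m³/s.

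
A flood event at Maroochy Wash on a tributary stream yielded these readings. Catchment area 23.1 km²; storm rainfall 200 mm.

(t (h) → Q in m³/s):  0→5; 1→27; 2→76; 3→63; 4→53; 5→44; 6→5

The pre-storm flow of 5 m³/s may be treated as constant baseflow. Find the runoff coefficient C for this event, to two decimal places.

C ≈ 0.19

ΣQ_DR = 238.0 m³/s; V = ΣQ_DR·Δt = 8.568 × 10^5 m³.
Runoff depth d = V / A = 37.09 mm.
C = d / P = 37.09 / 200 = 0.19.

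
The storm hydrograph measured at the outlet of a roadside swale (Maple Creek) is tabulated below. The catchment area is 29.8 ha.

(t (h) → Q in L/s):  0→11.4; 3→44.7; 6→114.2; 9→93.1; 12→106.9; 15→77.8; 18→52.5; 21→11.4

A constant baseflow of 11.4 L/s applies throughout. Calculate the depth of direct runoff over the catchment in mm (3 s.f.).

d ≈ 15.3 mm

Direct runoff: 0.0, 33.3, 102.8, 81.7, 95.5, 66.4, 41.1, 0.0 L/s; ΣQ_DR = 420.8 L/s.
V = ΣQ_DR · Δt = 420.8 × 10800 s = 4.545 × 10^6 L.
Over A = 29.8 ha, depth = V / A = 15.3 mm.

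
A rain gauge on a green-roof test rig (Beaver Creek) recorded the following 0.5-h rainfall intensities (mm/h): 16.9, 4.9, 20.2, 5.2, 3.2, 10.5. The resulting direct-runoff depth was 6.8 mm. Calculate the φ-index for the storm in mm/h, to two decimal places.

Only the 2 blocks with intensity above φ contribute runoff: 16.9, 20.2 mm/h.
Σ(I−φ)·Δt = d  ⇒  (16.9+20.2 − 2φ)·0.5 = 6.8
φ = (37.10 − 6.8/0.5) / 2 = 11.75 mm/h.

φ ≈ 11.75 mm/h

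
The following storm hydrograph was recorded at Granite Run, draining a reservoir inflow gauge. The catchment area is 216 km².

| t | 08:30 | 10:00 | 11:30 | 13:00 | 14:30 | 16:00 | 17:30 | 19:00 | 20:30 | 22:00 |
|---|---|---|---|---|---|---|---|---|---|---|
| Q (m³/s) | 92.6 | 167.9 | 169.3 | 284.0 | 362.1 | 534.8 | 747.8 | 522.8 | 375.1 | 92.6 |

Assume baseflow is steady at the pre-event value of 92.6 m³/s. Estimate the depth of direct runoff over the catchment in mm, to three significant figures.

Direct runoff: 0.0, 75.3, 76.7, 191.4, 269.5, 442.2, 655.2, 430.2, 282.5, 0.0 m³/s; ΣQ_DR = 2423 m³/s.
V = ΣQ_DR · Δt = 2423 × 5400 s = 1.308 × 10^7 m³.
Over A = 216 km², depth = V / A = 60.6 mm.

d ≈ 60.6 mm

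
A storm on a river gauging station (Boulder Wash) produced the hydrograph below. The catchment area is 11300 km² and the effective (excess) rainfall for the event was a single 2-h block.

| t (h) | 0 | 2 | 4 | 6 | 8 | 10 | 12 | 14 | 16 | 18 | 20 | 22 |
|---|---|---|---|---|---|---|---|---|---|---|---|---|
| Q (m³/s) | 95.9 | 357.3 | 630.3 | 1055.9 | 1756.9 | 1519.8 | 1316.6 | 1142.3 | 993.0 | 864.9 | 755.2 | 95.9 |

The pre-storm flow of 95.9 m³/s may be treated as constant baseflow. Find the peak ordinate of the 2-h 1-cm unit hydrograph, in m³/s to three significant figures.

U_p ≈ 2760 m³/s

Direct runoff: 0.0, 261.4, 534.4, 960.0, 1661.0, 1423.9, 1220.7, 1046.4, 897.1, 769.0, 659.3, 0.0 m³/s; ΣQ_DR = 9433 m³/s, peak = 1661.0 m³/s.
Runoff depth d = ΣQ_DR·Δt / A = 9433 × 7200 / (11300 km²) = 6.011 mm.
The 1-cm UH is the DRH scaled by (10 mm)/d, so U_p = 1661.0 × 10/6.011 = 2760 m³/s.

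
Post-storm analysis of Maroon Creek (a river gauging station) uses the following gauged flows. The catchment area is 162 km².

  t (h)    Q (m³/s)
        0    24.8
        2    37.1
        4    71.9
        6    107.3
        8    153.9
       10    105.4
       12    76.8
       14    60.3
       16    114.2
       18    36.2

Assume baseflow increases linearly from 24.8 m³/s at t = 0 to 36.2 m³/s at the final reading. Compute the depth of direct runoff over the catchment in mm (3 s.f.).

d ≈ 21.5 mm

Direct runoff: 0.00, 11.03, 44.57, 78.70, 124.03, 74.27, 44.40, 26.63, 79.27, 0.00 m³/s; ΣQ_DR = 482.9 m³/s.
V = ΣQ_DR · Δt = 482.9 × 7200 s = 3.477 × 10^6 m³.
Over A = 162 km², depth = V / A = 21.5 mm.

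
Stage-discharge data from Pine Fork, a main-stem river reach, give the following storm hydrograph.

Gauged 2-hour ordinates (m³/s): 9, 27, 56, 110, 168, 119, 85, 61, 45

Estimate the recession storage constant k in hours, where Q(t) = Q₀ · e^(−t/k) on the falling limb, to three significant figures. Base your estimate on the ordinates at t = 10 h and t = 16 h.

k ≈ 6.17 h

On the falling limb, Q drops from 119 to 45 m³/s between t = 10 h and t = 16 h (Δt = 6 h).
k = −Δt / ln(Q₂/Q₁) = −6 / ln(45/119) = 6.17 h.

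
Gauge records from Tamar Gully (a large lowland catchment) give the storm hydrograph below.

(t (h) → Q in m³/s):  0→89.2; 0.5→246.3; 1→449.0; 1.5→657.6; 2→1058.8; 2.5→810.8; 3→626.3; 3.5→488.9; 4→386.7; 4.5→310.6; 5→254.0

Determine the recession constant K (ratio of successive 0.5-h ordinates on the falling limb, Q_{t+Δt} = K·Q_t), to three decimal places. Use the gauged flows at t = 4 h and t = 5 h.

K ≈ 0.810

Using the recession-limb readings at t = 4 h and t = 5 h: Q falls from 386.7 to 254.0 m³/s over 2 intervals.
K = (Q₂/Q₁)^(1/2) = (254.0/386.7)^(1/2) = 0.810.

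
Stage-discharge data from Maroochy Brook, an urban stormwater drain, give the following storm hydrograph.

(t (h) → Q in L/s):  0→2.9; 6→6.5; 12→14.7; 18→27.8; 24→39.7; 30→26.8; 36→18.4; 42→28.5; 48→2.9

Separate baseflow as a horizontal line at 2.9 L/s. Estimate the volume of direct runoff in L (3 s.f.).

V ≈ 3.07 × 10^6 L

Direct-runoff ordinates (Q − Q_b): 0.0, 3.6, 11.8, 24.9, 36.8, 23.9, 15.5, 25.6, 0.0 L/s.
ΣQ_DR = 142.1 L/s.
With Δt = 6 h = 21600 s, V = ΣQ_DR · Δt = 142.1 × 21600 = 3.07 × 10^6 L.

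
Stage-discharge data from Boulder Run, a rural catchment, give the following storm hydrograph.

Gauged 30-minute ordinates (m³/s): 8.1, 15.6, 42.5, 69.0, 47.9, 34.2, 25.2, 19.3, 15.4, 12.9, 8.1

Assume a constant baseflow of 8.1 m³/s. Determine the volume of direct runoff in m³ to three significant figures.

V ≈ 3.76 × 10^5 m³

Direct-runoff ordinates (Q − Q_b): 0.0, 7.5, 34.4, 60.9, 39.8, 26.1, 17.1, 11.2, 7.3, 4.8, 0.0 m³/s.
ΣQ_DR = 209.1 m³/s.
With Δt = 0.5 h = 1800 s, V = ΣQ_DR · Δt = 209.1 × 1800 = 3.76 × 10^5 m³.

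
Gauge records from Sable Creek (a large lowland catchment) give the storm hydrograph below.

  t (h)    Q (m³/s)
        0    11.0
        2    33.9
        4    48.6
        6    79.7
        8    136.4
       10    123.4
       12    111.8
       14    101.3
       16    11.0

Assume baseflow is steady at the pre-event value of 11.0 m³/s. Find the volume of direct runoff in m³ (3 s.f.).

Direct-runoff ordinates (Q − Q_b): 0.0, 22.9, 37.6, 68.7, 125.4, 112.4, 100.8, 90.3, 0.0 m³/s.
ΣQ_DR = 558.1 m³/s.
With Δt = 2 h = 7200 s, V = ΣQ_DR · Δt = 558.1 × 7200 = 4.02 × 10^6 m³.

V ≈ 4.02 × 10^6 m³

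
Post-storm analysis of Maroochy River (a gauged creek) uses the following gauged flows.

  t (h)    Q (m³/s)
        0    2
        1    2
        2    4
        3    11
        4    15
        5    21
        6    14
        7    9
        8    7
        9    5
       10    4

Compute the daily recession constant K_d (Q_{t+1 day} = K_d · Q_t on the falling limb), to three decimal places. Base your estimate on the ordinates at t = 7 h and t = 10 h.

Between t = 7 h and t = 10 h the flow falls from 9 to 4 m³/s over 3×1 h = 3 h.
Per-interval ratio K = (4/9)^(1/3) = 0.7631; K_d = K^(24/1) = 0.002.

K_d ≈ 0.002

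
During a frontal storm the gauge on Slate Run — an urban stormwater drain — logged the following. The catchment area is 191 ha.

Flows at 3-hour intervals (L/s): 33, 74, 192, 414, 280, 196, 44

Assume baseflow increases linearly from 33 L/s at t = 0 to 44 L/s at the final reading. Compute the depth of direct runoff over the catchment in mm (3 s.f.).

d ≈ 5.45 mm

Direct runoff: 0.00, 39.17, 155.33, 375.50, 239.67, 153.83, 0.00 L/s; ΣQ_DR = 963.5 L/s.
V = ΣQ_DR · Δt = 963.5 × 10800 s = 1.041 × 10^7 L.
Over A = 191 ha, depth = V / A = 5.45 mm.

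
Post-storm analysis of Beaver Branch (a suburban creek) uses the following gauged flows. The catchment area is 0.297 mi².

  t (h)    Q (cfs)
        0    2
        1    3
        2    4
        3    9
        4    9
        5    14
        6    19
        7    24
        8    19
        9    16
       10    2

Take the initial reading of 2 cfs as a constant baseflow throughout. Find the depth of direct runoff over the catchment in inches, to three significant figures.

d ≈ 0.517 in

Direct runoff: 0.0, 1.0, 2.0, 7.0, 7.0, 12.0, 17.0, 22.0, 17.0, 14.0, 0.0 cfs; ΣQ_DR = 99.00 cfs.
V = ΣQ_DR · Δt = 99.00 × 3600 s = 3.564 × 10^5 ft³.
Over A = 0.297 mi², depth = V / A = 0.517 in.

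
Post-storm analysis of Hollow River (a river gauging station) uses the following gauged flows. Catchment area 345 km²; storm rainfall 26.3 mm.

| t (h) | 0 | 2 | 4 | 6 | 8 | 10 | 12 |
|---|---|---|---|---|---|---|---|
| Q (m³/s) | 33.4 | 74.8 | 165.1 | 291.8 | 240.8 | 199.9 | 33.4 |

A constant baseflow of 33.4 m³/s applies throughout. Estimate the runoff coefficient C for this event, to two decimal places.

ΣQ_DR = 805.4 m³/s; V = ΣQ_DR·Δt = 5.799 × 10^6 m³.
Runoff depth d = V / A = 16.81 mm.
C = d / P = 16.81 / 26.3 = 0.64.

C ≈ 0.64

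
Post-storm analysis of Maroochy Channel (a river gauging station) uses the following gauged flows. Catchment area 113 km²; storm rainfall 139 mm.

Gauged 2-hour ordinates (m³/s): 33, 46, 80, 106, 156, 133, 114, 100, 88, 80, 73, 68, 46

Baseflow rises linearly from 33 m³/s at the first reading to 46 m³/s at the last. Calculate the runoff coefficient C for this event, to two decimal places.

ΣQ_DR = 609.5 m³/s; V = ΣQ_DR·Δt = 4.388 × 10^6 m³.
Runoff depth d = V / A = 38.84 mm.
C = d / P = 38.84 / 139 = 0.28.

C ≈ 0.28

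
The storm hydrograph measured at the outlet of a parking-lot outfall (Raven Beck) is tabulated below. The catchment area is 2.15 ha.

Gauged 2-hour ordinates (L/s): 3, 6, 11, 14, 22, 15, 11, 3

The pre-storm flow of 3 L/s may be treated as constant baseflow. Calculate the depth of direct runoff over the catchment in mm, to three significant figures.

Direct runoff: 0.0, 3.0, 8.0, 11.0, 19.0, 12.0, 8.0, 0.0 L/s; ΣQ_DR = 61.00 L/s.
V = ΣQ_DR · Δt = 61.00 × 7200 s = 4.392 × 10^5 L.
Over A = 2.15 ha, depth = V / A = 20.4 mm.

d ≈ 20.4 mm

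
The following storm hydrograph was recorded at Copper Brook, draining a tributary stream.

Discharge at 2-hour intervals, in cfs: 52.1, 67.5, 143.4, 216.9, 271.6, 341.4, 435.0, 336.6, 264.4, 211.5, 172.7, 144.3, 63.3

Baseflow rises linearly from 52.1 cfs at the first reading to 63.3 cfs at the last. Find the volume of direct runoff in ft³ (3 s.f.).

V ≈ 1.42 × 10^7 ft³

Direct-runoff ordinates (Q − Q_b): 0.00, 14.47, 89.43, 162.00, 215.77, 284.63, 377.30, 277.97, 204.83, 151.00, 111.27, 81.93, 0.00 cfs.
ΣQ_DR = 1971 cfs.
With Δt = 2 h = 7200 s, V = ΣQ_DR · Δt = 1971 × 7200 = 1.42 × 10^7 ft³.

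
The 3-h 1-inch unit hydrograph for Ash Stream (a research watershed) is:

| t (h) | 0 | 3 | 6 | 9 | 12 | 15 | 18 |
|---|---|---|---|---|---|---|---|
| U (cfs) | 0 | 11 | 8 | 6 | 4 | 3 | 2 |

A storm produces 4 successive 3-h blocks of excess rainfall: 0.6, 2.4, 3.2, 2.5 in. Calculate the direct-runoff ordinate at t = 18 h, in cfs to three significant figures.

By discrete convolution, Q_j = Σ (P_i / 1 in) · U_{j−i}.
At t = 18 h (j=6): Q = (0.6/1)·2 + (2.4/1)·3 + (3.2/1)·4 + (2.5/1)·6 = 36.2 cfs.

Q ≈ 36.2 cfs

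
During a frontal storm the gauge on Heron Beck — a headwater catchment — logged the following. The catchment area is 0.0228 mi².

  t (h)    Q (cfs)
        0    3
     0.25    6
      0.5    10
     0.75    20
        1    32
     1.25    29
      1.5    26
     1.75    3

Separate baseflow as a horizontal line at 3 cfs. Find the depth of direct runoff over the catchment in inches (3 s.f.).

d ≈ 1.78 in

Direct runoff: 0.0, 3.0, 7.0, 17.0, 29.0, 26.0, 23.0, 0.0 cfs; ΣQ_DR = 105.0 cfs.
V = ΣQ_DR · Δt = 105.0 × 900 s = 94500 ft³.
Over A = 0.0228 mi², depth = V / A = 1.78 in.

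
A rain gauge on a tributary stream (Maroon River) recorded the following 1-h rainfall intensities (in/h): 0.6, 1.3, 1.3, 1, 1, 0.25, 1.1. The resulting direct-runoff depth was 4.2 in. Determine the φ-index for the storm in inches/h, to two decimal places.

Only the 6 blocks with intensity above φ contribute runoff: 0.6, 1.3, 1.3, 1, 1, 1.1 in/h.
Σ(I−φ)·Δt = d  ⇒  (0.6+1.3+1.3+1+1+1.1 − 6φ)·1 = 4.2
φ = (6.300 − 4.2/1) / 6 = 0.35 in/h.

φ ≈ 0.35 in/h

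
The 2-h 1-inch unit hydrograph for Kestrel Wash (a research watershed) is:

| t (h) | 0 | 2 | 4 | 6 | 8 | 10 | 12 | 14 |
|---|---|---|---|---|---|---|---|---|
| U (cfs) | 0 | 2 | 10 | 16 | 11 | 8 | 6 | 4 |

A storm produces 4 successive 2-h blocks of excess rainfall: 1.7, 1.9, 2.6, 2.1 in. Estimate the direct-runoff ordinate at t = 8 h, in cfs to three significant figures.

By discrete convolution, Q_j = Σ (P_i / 1 in) · U_{j−i}.
At t = 8 h (j=4): Q = (1.7/1)·11 + (1.9/1)·16 + (2.6/1)·10 + (2.1/1)·2 = 79.3 cfs.

Q ≈ 79.3 cfs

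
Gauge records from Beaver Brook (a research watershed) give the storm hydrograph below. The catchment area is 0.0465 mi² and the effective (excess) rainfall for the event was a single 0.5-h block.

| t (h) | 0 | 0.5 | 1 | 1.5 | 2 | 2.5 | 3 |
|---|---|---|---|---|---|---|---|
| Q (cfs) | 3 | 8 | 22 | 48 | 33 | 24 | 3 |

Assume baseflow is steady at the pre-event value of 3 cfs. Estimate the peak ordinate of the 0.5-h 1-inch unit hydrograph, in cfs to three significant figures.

Direct runoff: 0.0, 5.0, 19.0, 45.0, 30.0, 21.0, 0.0 cfs; ΣQ_DR = 120.0 cfs, peak = 45.0 cfs.
Runoff depth d = ΣQ_DR·Δt / A = 120.0 × 1800 / (0.0465 mi²) = 1.999 in.
The 1-inch UH is the DRH scaled by (1 in)/d, so U_p = 45.0 × 1/1.999 = 22.5 cfs.

U_p ≈ 22.5 cfs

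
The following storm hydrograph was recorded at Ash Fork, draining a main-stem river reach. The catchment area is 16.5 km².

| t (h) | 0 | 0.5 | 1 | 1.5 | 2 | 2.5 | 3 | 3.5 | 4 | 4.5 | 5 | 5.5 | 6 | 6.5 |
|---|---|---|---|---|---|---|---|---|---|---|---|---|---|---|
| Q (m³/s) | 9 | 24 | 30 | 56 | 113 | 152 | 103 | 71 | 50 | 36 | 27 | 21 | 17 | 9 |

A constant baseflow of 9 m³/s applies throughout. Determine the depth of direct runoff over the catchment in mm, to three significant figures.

d ≈ 64.6 mm

Direct runoff: 0.0, 15.0, 21.0, 47.0, 104.0, 143.0, 94.0, 62.0, 41.0, 27.0, 18.0, 12.0, 8.0, 0.0 m³/s; ΣQ_DR = 592.0 m³/s.
V = ΣQ_DR · Δt = 592.0 × 1800 s = 1.066 × 10^6 m³.
Over A = 16.5 km², depth = V / A = 64.6 mm.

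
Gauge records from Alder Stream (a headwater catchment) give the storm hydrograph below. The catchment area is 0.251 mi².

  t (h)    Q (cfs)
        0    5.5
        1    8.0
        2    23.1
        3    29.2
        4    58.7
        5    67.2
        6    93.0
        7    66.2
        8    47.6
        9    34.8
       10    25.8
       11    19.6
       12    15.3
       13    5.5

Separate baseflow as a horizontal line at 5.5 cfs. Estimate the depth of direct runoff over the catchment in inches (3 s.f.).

d ≈ 2.61 in

Direct runoff: 0.0, 2.5, 17.6, 23.7, 53.2, 61.7, 87.5, 60.7, 42.1, 29.3, 20.3, 14.1, 9.8, 0.0 cfs; ΣQ_DR = 422.5 cfs.
V = ΣQ_DR · Δt = 422.5 × 3600 s = 1.521 × 10^6 ft³.
Over A = 0.251 mi², depth = V / A = 2.61 in.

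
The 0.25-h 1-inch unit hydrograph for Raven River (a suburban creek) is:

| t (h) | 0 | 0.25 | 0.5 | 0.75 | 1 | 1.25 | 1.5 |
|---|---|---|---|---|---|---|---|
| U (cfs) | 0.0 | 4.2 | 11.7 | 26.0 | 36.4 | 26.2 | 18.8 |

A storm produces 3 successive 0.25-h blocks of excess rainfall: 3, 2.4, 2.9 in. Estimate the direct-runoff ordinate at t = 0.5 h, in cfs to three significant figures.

Q ≈ 45.2 cfs

By discrete convolution, Q_j = Σ (P_i / 1 in) · U_{j−i}.
At t = 0.5 h (j=2): Q = (3/1)·11.7 + (2.4/1)·4.2 + (2.9/1)·0.0 = 45.2 cfs.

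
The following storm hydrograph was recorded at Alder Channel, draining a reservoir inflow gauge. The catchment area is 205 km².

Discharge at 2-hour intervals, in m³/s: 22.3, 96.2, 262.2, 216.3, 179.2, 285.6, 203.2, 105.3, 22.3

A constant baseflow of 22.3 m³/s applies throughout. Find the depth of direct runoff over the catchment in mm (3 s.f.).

d ≈ 41.9 mm

Direct runoff: 0.0, 73.9, 239.9, 194.0, 156.9, 263.3, 180.9, 83.0, 0.0 m³/s; ΣQ_DR = 1192 m³/s.
V = ΣQ_DR · Δt = 1192 × 7200 s = 8.582 × 10^6 m³.
Over A = 205 km², depth = V / A = 41.9 mm.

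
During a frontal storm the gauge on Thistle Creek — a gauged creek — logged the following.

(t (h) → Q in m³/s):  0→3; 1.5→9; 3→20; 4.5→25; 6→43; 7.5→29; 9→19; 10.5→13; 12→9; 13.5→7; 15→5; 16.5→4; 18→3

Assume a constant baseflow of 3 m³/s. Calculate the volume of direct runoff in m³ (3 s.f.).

V ≈ 8.10 × 10^5 m³

Direct-runoff ordinates (Q − Q_b): 0.0, 6.0, 17.0, 22.0, 40.0, 26.0, 16.0, 10.0, 6.0, 4.0, 2.0, 1.0, 0.0 m³/s.
ΣQ_DR = 150.0 m³/s.
With Δt = 1.5 h = 5400 s, V = ΣQ_DR · Δt = 150.0 × 5400 = 8.10 × 10^5 m³.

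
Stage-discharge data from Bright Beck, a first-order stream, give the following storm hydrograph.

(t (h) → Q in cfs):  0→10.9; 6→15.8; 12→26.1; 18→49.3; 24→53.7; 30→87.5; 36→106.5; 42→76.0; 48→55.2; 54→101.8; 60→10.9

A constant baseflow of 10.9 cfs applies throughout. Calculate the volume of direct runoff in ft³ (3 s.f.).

Direct-runoff ordinates (Q − Q_b): 0.0, 4.9, 15.2, 38.4, 42.8, 76.6, 95.6, 65.1, 44.3, 90.9, 0.0 cfs.
ΣQ_DR = 473.8 cfs.
With Δt = 6 h = 21600 s, V = ΣQ_DR · Δt = 473.8 × 21600 = 1.02 × 10^7 ft³.

V ≈ 1.02 × 10^7 ft³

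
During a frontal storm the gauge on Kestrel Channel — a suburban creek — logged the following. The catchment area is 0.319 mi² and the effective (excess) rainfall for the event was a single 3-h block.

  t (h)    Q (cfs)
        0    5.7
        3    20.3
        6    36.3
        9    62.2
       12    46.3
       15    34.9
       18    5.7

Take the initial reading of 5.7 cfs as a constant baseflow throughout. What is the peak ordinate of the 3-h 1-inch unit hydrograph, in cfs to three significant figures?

U_p ≈ 22.6 cfs

Direct runoff: 0.0, 14.6, 30.6, 56.5, 40.6, 29.2, 0.0 cfs; ΣQ_DR = 171.5 cfs, peak = 56.5 cfs.
Runoff depth d = ΣQ_DR·Δt / A = 171.5 × 10800 / (0.319 mi²) = 2.499 in.
The 1-inch UH is the DRH scaled by (1 in)/d, so U_p = 56.5 × 1/2.499 = 22.6 cfs.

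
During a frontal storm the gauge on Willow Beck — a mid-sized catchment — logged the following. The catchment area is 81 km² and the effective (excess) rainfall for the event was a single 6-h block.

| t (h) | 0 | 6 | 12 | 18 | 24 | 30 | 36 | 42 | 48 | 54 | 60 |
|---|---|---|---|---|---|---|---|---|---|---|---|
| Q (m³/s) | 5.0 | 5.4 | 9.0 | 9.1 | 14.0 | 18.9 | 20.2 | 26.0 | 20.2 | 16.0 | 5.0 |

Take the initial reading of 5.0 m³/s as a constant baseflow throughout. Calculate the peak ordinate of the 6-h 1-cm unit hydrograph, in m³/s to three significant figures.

U_p ≈ 8.40 m³/s

Direct runoff: 0.0, 0.4, 4.0, 4.1, 9.0, 13.9, 15.2, 21.0, 15.2, 11.0, 0.0 m³/s; ΣQ_DR = 93.80 m³/s, peak = 21.0 m³/s.
Runoff depth d = ΣQ_DR·Δt / A = 93.80 × 21600 / (81 km²) = 25.01 mm.
The 1-cm UH is the DRH scaled by (10 mm)/d, so U_p = 21.0 × 10/25.01 = 8.40 m³/s.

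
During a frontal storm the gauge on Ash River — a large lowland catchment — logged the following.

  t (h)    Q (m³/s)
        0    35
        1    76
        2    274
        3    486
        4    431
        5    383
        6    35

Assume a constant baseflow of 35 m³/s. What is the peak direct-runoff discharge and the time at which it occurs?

Subtracting baseflow gives direct-runoff ordinates: 0.0, 41.0, 239.0, 451.0, 396.0, 348.0, 0.0 m³/s.
The maximum is 451.0 m³/s, occurring at the reading for t = 3 h.

Q_p = 451.0 m³/s at t = 3 h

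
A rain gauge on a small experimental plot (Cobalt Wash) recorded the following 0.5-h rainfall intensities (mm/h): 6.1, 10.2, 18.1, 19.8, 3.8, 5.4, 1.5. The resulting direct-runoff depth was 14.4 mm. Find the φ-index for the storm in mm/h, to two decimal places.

Only the 3 blocks with intensity above φ contribute runoff: 10.2, 18.1, 19.8 mm/h.
Σ(I−φ)·Δt = d  ⇒  (10.2+18.1+19.8 − 3φ)·0.5 = 14.4
φ = (48.10 − 14.4/0.5) / 3 = 6.43 mm/h.

φ ≈ 6.43 mm/h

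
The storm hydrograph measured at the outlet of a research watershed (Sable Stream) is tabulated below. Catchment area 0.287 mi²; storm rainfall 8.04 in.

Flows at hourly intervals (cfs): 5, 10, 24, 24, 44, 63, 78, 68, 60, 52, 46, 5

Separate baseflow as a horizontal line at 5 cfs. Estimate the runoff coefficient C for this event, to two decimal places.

ΣQ_DR = 419.0 cfs; V = ΣQ_DR·Δt = 1.508 × 10^6 ft³.
Runoff depth d = V / A = 2.262 in.
C = d / P = 2.262 / 8.04 = 0.28.

C ≈ 0.28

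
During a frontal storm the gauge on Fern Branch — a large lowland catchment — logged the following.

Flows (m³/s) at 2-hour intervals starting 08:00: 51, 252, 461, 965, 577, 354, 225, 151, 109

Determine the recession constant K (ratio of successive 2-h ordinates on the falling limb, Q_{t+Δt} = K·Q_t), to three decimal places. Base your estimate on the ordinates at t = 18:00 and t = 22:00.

Using the recession-limb readings at t = 18:00 and t = 22:00: Q falls from 354 to 151 m³/s over 2 intervals.
K = (Q₂/Q₁)^(1/2) = (151/354)^(1/2) = 0.653.

K ≈ 0.653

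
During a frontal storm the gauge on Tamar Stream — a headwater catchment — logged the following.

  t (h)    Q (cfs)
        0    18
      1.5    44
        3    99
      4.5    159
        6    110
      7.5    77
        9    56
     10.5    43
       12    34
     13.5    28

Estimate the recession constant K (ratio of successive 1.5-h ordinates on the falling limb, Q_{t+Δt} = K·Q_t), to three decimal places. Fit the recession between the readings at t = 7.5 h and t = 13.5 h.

K ≈ 0.777

Using the recession-limb readings at t = 7.5 h and t = 13.5 h: Q falls from 77 to 28 cfs over 4 intervals.
K = (Q₂/Q₁)^(1/4) = (28/77)^(1/4) = 0.777.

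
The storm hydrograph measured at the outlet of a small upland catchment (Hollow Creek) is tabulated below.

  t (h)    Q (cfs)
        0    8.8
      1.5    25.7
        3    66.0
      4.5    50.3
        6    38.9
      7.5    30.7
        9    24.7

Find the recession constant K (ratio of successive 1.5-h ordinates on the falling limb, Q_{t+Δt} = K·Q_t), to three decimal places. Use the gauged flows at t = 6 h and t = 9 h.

Using the recession-limb readings at t = 6 h and t = 9 h: Q falls from 38.9 to 24.7 cfs over 2 intervals.
K = (Q₂/Q₁)^(1/2) = (24.7/38.9)^(1/2) = 0.797.

K ≈ 0.797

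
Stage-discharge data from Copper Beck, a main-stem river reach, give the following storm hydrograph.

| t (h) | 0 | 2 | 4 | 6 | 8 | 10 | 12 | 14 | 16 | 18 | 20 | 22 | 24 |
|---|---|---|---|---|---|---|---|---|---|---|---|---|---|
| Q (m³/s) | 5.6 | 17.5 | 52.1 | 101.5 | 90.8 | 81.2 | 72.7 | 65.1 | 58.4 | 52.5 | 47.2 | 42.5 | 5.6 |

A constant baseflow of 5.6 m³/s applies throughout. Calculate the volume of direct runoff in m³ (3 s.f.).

Direct-runoff ordinates (Q − Q_b): 0.0, 11.9, 46.5, 95.9, 85.2, 75.6, 67.1, 59.5, 52.8, 46.9, 41.6, 36.9, 0.0 m³/s.
ΣQ_DR = 619.9 m³/s.
With Δt = 2 h = 7200 s, V = ΣQ_DR · Δt = 619.9 × 7200 = 4.46 × 10^6 m³.

V ≈ 4.46 × 10^6 m³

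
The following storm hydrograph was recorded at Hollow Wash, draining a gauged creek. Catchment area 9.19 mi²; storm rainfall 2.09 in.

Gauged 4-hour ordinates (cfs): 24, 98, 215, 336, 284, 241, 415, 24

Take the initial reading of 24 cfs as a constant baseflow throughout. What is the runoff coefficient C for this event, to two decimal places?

ΣQ_DR = 1445 cfs; V = ΣQ_DR·Δt = 2.081 × 10^7 ft³.
Runoff depth d = V / A = 0.9746 in.
C = d / P = 0.9746 / 2.09 = 0.47.

C ≈ 0.47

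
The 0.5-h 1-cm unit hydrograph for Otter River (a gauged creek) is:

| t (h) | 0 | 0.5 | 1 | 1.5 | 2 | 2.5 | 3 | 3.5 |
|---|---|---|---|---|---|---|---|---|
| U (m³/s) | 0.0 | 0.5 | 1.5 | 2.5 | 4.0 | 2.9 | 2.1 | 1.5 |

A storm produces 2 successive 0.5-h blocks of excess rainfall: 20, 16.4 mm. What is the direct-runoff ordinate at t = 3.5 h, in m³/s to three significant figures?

By discrete convolution, Q_j = Σ (P_i / 10 mm) · U_{j−i}.
At t = 3.5 h (j=7): Q = (20/10)·1.5 + (16.4/10)·2.1 = 6.44 m³/s.

Q ≈ 6.44 m³/s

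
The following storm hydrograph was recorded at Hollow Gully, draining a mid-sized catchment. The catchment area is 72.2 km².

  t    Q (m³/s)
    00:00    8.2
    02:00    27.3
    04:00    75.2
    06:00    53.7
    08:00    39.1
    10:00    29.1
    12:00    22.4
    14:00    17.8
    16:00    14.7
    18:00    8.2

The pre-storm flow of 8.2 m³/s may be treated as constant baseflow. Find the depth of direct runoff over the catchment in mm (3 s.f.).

Direct runoff: 0.0, 19.1, 67.0, 45.5, 30.9, 20.9, 14.2, 9.6, 6.5, 0.0 m³/s; ΣQ_DR = 213.7 m³/s.
V = ΣQ_DR · Δt = 213.7 × 7200 s = 1.539 × 10^6 m³.
Over A = 72.2 km², depth = V / A = 21.3 mm.

d ≈ 21.3 mm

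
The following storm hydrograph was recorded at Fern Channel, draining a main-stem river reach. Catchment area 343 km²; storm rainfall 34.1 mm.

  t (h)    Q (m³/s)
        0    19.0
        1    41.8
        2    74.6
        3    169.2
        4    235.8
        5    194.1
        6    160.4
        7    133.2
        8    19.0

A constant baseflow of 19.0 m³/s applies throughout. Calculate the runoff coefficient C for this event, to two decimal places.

ΣQ_DR = 876.1 m³/s; V = ΣQ_DR·Δt = 3.154 × 10^6 m³.
Runoff depth d = V / A = 9.195 mm.
C = d / P = 9.195 / 34.1 = 0.27.

C ≈ 0.27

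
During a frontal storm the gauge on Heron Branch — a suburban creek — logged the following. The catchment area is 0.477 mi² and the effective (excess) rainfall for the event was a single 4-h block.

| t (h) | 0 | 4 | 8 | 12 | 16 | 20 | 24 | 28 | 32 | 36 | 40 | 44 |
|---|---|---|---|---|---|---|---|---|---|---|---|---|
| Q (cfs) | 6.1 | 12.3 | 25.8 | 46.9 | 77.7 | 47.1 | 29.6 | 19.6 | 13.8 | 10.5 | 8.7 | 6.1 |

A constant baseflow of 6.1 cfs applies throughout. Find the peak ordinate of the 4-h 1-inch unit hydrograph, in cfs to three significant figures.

U_p ≈ 23.9 cfs

Direct runoff: 0.0, 6.2, 19.7, 40.8, 71.6, 41.0, 23.5, 13.5, 7.7, 4.4, 2.6, 0.0 cfs; ΣQ_DR = 231.0 cfs, peak = 71.6 cfs.
Runoff depth d = ΣQ_DR·Δt / A = 231.0 × 14400 / (0.477 mi²) = 3.002 in.
The 1-inch UH is the DRH scaled by (1 in)/d, so U_p = 71.6 × 1/3.002 = 23.9 cfs.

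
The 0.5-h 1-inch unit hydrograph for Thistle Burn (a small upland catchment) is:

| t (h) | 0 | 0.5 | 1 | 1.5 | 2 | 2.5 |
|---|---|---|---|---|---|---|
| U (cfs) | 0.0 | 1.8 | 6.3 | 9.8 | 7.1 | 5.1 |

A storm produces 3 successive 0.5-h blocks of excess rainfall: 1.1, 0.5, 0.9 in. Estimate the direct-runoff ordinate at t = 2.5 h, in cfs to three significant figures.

Q ≈ 18.0 cfs

By discrete convolution, Q_j = Σ (P_i / 1 in) · U_{j−i}.
At t = 2.5 h (j=5): Q = (1.1/1)·5.1 + (0.5/1)·7.1 + (0.9/1)·9.8 = 18.0 cfs.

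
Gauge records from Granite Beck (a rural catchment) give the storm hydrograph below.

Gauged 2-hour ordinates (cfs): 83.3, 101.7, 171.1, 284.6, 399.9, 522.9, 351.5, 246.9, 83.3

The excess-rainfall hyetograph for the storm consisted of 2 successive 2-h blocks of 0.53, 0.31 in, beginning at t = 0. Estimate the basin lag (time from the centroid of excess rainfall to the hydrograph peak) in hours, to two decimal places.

t_L ≈ 8.26 h

Centroid of excess rainfall: t_c = Σ P_i·t̄_i / ΣP_i = 1.7381 h (block centres at 1, 3 h).
Hydrograph peak occurs at t = 10 h, so basin lag t_L = 10 − 1.7381 = 8.26 h.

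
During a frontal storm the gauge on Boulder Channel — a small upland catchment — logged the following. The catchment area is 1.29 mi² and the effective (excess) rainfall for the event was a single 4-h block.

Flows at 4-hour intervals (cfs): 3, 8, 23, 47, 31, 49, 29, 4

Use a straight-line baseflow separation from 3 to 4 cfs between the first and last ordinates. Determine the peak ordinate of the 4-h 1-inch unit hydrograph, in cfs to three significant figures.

Direct runoff: 0.00, 4.86, 19.71, 43.57, 27.43, 45.29, 25.14, 0.00 cfs; ΣQ_DR = 166.0 cfs, peak = 45.29 cfs.
Runoff depth d = ΣQ_DR·Δt / A = 166.0 × 14400 / (1.29 mi²) = 0.7976 in.
The 1-inch UH is the DRH scaled by (1 in)/d, so U_p = 45.29 × 1/0.7976 = 56.8 cfs.

U_p ≈ 56.8 cfs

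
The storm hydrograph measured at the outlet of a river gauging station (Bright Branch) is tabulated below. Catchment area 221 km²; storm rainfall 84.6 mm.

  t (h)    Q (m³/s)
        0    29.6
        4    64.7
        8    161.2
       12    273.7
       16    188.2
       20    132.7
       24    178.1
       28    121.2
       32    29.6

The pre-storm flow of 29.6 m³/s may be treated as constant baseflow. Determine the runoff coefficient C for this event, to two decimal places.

C ≈ 0.70

ΣQ_DR = 912.6 m³/s; V = ΣQ_DR·Δt = 1.314 × 10^7 m³.
Runoff depth d = V / A = 59.46 mm.
C = d / P = 59.46 / 84.6 = 0.70.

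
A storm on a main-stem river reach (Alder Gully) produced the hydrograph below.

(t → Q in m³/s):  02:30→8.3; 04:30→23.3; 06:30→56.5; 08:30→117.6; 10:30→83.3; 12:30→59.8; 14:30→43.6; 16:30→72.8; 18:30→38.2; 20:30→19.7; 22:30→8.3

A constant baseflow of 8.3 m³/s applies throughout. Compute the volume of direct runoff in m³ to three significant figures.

V ≈ 3.17 × 10^6 m³

Direct-runoff ordinates (Q − Q_b): 0.0, 15.0, 48.2, 109.3, 75.0, 51.5, 35.3, 64.5, 29.9, 11.4, 0.0 m³/s.
ΣQ_DR = 440.1 m³/s.
With Δt = 2 h = 7200 s, V = ΣQ_DR · Δt = 440.1 × 7200 = 3.17 × 10^6 m³.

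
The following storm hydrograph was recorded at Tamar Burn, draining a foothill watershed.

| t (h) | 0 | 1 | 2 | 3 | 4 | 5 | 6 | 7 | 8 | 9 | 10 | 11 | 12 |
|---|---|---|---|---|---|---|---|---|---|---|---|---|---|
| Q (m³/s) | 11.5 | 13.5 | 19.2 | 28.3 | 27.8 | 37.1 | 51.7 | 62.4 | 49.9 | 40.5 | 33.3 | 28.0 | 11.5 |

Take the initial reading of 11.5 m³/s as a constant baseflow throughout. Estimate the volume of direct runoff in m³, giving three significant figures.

Direct-runoff ordinates (Q − Q_b): 0.0, 2.0, 7.7, 16.8, 16.3, 25.6, 40.2, 50.9, 38.4, 29.0, 21.8, 16.5, 0.0 m³/s.
ΣQ_DR = 265.2 m³/s.
With Δt = 1 h = 3600 s, V = ΣQ_DR · Δt = 265.2 × 3600 = 9.55 × 10^5 m³.

V ≈ 9.55 × 10^5 m³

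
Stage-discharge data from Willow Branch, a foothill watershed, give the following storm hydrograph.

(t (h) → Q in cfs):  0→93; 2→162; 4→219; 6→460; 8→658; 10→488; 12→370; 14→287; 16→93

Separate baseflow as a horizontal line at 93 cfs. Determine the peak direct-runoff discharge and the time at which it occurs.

Subtracting baseflow gives direct-runoff ordinates: 0.0, 69.0, 126.0, 367.0, 565.0, 395.0, 277.0, 194.0, 0.0 cfs.
The maximum is 565.0 cfs, occurring at the reading for t = 8 h.

Q_p = 565.0 cfs at t = 8 h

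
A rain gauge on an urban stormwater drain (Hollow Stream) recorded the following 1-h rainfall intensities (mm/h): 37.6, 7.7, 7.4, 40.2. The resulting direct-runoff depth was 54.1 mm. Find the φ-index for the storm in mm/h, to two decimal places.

Only the 2 blocks with intensity above φ contribute runoff: 37.6, 40.2 mm/h.
Σ(I−φ)·Δt = d  ⇒  (37.6+40.2 − 2φ)·1 = 54.1
φ = (77.80 − 54.1/1) / 2 = 11.85 mm/h.

φ ≈ 11.85 mm/h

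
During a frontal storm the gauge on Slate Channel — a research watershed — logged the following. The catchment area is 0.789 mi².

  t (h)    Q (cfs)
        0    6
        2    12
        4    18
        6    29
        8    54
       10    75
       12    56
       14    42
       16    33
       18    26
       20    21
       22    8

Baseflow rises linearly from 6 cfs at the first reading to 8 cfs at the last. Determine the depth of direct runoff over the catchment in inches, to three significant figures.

Direct runoff: 0.00, 5.82, 11.64, 22.45, 47.27, 68.09, 48.91, 34.73, 25.55, 18.36, 13.18, 0.00 cfs; ΣQ_DR = 296.0 cfs.
V = ΣQ_DR · Δt = 296.0 × 7200 s = 2.131 × 10^6 ft³.
Over A = 0.789 mi², depth = V / A = 1.16 in.

d ≈ 1.16 in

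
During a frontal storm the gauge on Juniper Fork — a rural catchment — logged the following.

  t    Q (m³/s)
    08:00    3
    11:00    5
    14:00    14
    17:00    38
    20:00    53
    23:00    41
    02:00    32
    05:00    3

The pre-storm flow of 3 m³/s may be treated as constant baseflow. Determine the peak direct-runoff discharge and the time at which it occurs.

Subtracting baseflow gives direct-runoff ordinates: 0.0, 2.0, 11.0, 35.0, 50.0, 38.0, 29.0, 0.0 m³/s.
The maximum is 50.0 m³/s, occurring at the reading for t = 20:00.

Q_p = 50.0 m³/s at t = 20:00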